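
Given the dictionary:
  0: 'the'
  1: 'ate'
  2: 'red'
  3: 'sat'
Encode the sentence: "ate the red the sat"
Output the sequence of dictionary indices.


Look up each word in the dictionary:
  'ate' -> 1
  'the' -> 0
  'red' -> 2
  'the' -> 0
  'sat' -> 3

Encoded: [1, 0, 2, 0, 3]


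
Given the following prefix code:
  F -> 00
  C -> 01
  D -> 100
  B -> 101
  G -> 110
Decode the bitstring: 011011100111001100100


Decoding step by step:
Bits 01 -> C
Bits 101 -> B
Bits 110 -> G
Bits 01 -> C
Bits 110 -> G
Bits 01 -> C
Bits 100 -> D
Bits 100 -> D


Decoded message: CBGCGCDD


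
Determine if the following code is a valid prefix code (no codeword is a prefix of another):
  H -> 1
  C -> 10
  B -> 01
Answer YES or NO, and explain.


Checking each pair (does one codeword prefix another?):
  H='1' vs C='10': prefix -- VIOLATION

NO -- this is NOT a valid prefix code. H (1) is a prefix of C (10).


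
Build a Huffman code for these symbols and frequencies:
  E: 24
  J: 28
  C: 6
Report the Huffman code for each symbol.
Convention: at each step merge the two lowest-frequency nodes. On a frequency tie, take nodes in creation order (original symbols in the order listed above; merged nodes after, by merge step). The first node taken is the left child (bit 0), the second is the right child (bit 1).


Huffman tree construction:
Step 1: Merge C(6) + E(24) = 30
Step 2: Merge J(28) + (C+E)(30) = 58
Read each symbol's code off the tree from the root (left child = 0, right child = 1).

Codes:
  E: 11 (length 2)
  J: 0 (length 1)
  C: 10 (length 2)
Average code length: 88/58 = 1.5172 bits/symbol


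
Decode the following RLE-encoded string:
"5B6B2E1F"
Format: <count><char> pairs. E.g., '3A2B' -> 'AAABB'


Expanding each <count><char> pair:
  5B -> 'BBBBB'
  6B -> 'BBBBBB'
  2E -> 'EE'
  1F -> 'F'

Decoded = BBBBBBBBBBBEEF


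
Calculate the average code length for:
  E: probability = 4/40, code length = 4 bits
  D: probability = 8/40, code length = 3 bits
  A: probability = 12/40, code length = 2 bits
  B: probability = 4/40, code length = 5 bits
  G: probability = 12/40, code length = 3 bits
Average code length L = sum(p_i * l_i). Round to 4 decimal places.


Weighted contributions p_i * l_i:
  E: (4/40) * 4 = 16/40
  D: (8/40) * 3 = 24/40
  A: (12/40) * 2 = 24/40
  B: (4/40) * 5 = 20/40
  G: (12/40) * 3 = 36/40
Sum = (16 + 24 + 24 + 20 + 36)/40 = 120/40

L = 120/40 = 3.0000 bits/symbol


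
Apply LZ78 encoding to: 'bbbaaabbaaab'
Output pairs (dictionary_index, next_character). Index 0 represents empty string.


LZ78 encoding steps:
Dictionary: {0: ''}
Step 1: w='' (idx 0), next='b' -> output (0, 'b'), add 'b' as idx 1
Step 2: w='b' (idx 1), next='b' -> output (1, 'b'), add 'bb' as idx 2
Step 3: w='' (idx 0), next='a' -> output (0, 'a'), add 'a' as idx 3
Step 4: w='a' (idx 3), next='a' -> output (3, 'a'), add 'aa' as idx 4
Step 5: w='bb' (idx 2), next='a' -> output (2, 'a'), add 'bba' as idx 5
Step 6: w='aa' (idx 4), next='b' -> output (4, 'b'), add 'aab' as idx 6


Encoded: [(0, 'b'), (1, 'b'), (0, 'a'), (3, 'a'), (2, 'a'), (4, 'b')]


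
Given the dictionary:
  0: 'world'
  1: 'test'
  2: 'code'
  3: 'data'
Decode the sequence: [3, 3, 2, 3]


Look up each index in the dictionary:
  3 -> 'data'
  3 -> 'data'
  2 -> 'code'
  3 -> 'data'

Decoded: "data data code data"


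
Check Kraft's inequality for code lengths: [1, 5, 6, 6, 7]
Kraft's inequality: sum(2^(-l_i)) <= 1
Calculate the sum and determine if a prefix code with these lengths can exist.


Sum = 2^(-1) + 2^(-5) + 2^(-6) + 2^(-6) + 2^(-7)
    = 0.5 + 0.03125 + 0.015625 + 0.015625 + 0.0078125
    = 73/128 = 0.5703125
Since 0.5703125 <= 1, Kraft's inequality IS satisfied.
A prefix code with these lengths CAN exist.

Kraft sum = 0.5703125. Satisfied.


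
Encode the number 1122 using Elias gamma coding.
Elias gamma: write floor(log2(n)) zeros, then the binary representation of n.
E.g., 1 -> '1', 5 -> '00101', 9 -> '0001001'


num_bits = floor(log2(1122)) + 1 = 11
leading_zeros = num_bits - 1 = 10
binary(1122) = 10001100010

Elias gamma(1122) = '0000000000' + '10001100010' = 000000000010001100010 (21 bits)


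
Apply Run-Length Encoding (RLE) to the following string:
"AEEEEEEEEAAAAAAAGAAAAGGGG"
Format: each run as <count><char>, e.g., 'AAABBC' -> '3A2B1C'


Scanning runs left to right:
  i=0: run of 'A' x 1 -> '1A'
  i=1: run of 'E' x 8 -> '8E'
  i=9: run of 'A' x 7 -> '7A'
  i=16: run of 'G' x 1 -> '1G'
  i=17: run of 'A' x 4 -> '4A'
  i=21: run of 'G' x 4 -> '4G'

RLE = 1A8E7A1G4A4G


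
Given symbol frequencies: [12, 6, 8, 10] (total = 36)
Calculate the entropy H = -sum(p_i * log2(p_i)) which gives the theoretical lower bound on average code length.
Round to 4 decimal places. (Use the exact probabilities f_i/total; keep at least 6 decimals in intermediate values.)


Per-symbol terms -p_i * log2(p_i) with p_i = f_i/36:
  p = 12/36 = 0.333333: log2(p) = -1.584963, -p*log2(p) = 0.528321
  p = 6/36 = 0.166667: log2(p) = -2.584963, -p*log2(p) = 0.430827
  p = 8/36 = 0.222222: log2(p) = -2.169925, -p*log2(p) = 0.482206
  p = 10/36 = 0.277778: log2(p) = -1.847997, -p*log2(p) = 0.513332
H = 0.528321 + 0.430827 + 0.482206 + 0.513332 = 1.954686

H = 1.9547 bits/symbol


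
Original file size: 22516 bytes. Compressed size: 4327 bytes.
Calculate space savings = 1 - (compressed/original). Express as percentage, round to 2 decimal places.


ratio = compressed/original = 4327/22516 = 0.192174
savings = 1 - ratio = 1 - 0.192174 = 0.807826
as a percentage: 0.807826 * 100 = 80.78%

Space savings = 1 - 4327/22516 = 80.78%


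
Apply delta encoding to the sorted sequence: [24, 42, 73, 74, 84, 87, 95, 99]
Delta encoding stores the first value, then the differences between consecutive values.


First value: 24
Deltas:
  42 - 24 = 18
  73 - 42 = 31
  74 - 73 = 1
  84 - 74 = 10
  87 - 84 = 3
  95 - 87 = 8
  99 - 95 = 4


Delta encoded: [24, 18, 31, 1, 10, 3, 8, 4]


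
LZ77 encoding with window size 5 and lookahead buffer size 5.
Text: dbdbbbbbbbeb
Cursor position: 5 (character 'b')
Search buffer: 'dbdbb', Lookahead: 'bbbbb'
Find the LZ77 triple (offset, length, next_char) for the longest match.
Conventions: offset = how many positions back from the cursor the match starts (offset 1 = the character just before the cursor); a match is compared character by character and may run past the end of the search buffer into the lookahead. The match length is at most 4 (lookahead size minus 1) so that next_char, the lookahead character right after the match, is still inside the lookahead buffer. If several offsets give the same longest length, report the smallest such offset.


Try each offset into the search buffer:
  offset=1 (pos 4, char 'b'): match length 4
  offset=2 (pos 3, char 'b'): match length 4
  offset=3 (pos 2, char 'd'): match length 0
  offset=4 (pos 1, char 'b'): match length 1
  offset=5 (pos 0, char 'd'): match length 0
Longest match has length 4, found at offsets 1, 2; take the smallest, offset 1.
next_char = character at position 5 + 4 = 9 -> 'b'

Best match: offset=1, length=4 (matching 'bbbb' starting at position 4)
LZ77 triple: (1, 4, 'b')


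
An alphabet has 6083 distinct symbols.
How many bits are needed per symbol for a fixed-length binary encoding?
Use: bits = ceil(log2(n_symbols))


log2(6083) = 12.5706
Bracket: 2^12 = 4096 < 6083 <= 2^13 = 8192
So ceil(log2(6083)) = 13

bits = ceil(log2(6083)) = ceil(12.5706) = 13 bits


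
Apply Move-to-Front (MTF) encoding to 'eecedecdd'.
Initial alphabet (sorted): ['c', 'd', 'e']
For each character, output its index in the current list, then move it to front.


MTF encoding:
'e': index 2 in ['c', 'd', 'e'] -> ['e', 'c', 'd']
'e': index 0 in ['e', 'c', 'd'] -> ['e', 'c', 'd']
'c': index 1 in ['e', 'c', 'd'] -> ['c', 'e', 'd']
'e': index 1 in ['c', 'e', 'd'] -> ['e', 'c', 'd']
'd': index 2 in ['e', 'c', 'd'] -> ['d', 'e', 'c']
'e': index 1 in ['d', 'e', 'c'] -> ['e', 'd', 'c']
'c': index 2 in ['e', 'd', 'c'] -> ['c', 'e', 'd']
'd': index 2 in ['c', 'e', 'd'] -> ['d', 'c', 'e']
'd': index 0 in ['d', 'c', 'e'] -> ['d', 'c', 'e']


Output: [2, 0, 1, 1, 2, 1, 2, 2, 0]


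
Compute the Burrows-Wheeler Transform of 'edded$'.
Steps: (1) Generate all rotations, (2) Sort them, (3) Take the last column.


Rotations (sorted):
  0: $edded -> last char: d
  1: d$edde -> last char: e
  2: dded$e -> last char: e
  3: ded$ed -> last char: d
  4: ed$edd -> last char: d
  5: edded$ -> last char: $


BWT = deedd$


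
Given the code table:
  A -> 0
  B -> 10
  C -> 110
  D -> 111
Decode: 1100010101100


Decoding:
110 -> C
0 -> A
0 -> A
10 -> B
10 -> B
110 -> C
0 -> A


Result: CAABBCA


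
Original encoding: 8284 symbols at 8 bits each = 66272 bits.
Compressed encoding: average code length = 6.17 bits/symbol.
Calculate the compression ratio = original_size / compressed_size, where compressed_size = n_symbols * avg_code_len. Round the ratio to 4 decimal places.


original_size = n_symbols * orig_bits = 8284 * 8 = 66272 bits
compressed_size = n_symbols * avg_code_len = 8284 * 6.17 = 51112.28 bits
ratio = original_size / compressed_size = 66272 / 51112.28 = 1.2966

Compression ratio = 1.2966


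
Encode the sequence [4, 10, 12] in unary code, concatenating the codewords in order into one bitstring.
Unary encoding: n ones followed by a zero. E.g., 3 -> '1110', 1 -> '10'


Encode each number as n ones followed by a terminating 0:
  4 -> 11110 (5 bits)
  10 -> 11111111110 (11 bits)
  12 -> 1111111111110 (13 bits)
Total length = 5 + 11 + 13 = 29 bits.

Unary([4, 10, 12]) = 11110111111111101111111111110 (29 bits)


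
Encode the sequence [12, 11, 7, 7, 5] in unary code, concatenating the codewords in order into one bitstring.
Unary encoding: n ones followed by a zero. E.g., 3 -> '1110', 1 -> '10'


Encode each number as n ones followed by a terminating 0:
  12 -> 1111111111110 (13 bits)
  11 -> 111111111110 (12 bits)
  7 -> 11111110 (8 bits)
  7 -> 11111110 (8 bits)
  5 -> 111110 (6 bits)
Total length = 13 + 12 + 8 + 8 + 6 = 47 bits.

Unary([12, 11, 7, 7, 5]) = 11111111111101111111111101111111011111110111110 (47 bits)


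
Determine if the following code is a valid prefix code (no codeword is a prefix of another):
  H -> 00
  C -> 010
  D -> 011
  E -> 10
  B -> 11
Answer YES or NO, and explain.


Checking each pair (does one codeword prefix another?):
  H='00' vs C='010': no prefix
  H='00' vs D='011': no prefix
  H='00' vs E='10': no prefix
  H='00' vs B='11': no prefix
  C='010' vs H='00': no prefix
  C='010' vs D='011': no prefix
  C='010' vs E='10': no prefix
  C='010' vs B='11': no prefix
  D='011' vs H='00': no prefix
  D='011' vs C='010': no prefix
  D='011' vs E='10': no prefix
  D='011' vs B='11': no prefix
  E='10' vs H='00': no prefix
  E='10' vs C='010': no prefix
  E='10' vs D='011': no prefix
  E='10' vs B='11': no prefix
  B='11' vs H='00': no prefix
  B='11' vs C='010': no prefix
  B='11' vs D='011': no prefix
  B='11' vs E='10': no prefix
No violation found over all pairs.

YES -- this is a valid prefix code. No codeword is a prefix of any other codeword.


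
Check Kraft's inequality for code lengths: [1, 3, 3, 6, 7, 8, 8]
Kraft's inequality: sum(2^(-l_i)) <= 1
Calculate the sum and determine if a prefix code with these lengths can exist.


Sum = 2^(-1) + 2^(-3) + 2^(-3) + 2^(-6) + 2^(-7) + 2^(-8) + 2^(-8)
    = 0.5 + 0.125 + 0.125 + 0.015625 + 0.0078125 + 0.00390625 + 0.00390625
    = 200/256 = 0.78125
Since 0.78125 <= 1, Kraft's inequality IS satisfied.
A prefix code with these lengths CAN exist.

Kraft sum = 0.78125. Satisfied.


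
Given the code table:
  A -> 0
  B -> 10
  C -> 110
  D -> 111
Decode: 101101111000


Decoding:
10 -> B
110 -> C
111 -> D
10 -> B
0 -> A
0 -> A


Result: BCDBAA


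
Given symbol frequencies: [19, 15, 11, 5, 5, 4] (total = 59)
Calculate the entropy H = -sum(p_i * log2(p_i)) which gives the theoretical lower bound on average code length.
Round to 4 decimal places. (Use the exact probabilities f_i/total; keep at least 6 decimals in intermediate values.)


Per-symbol terms -p_i * log2(p_i) with p_i = f_i/59:
  p = 19/59 = 0.322034: log2(p) = -1.634716, -p*log2(p) = 0.526434
  p = 15/59 = 0.254237: log2(p) = -1.975752, -p*log2(p) = 0.502310
  p = 11/59 = 0.186441: log2(p) = -2.423211, -p*log2(p) = 0.451785
  p = 5/59 = 0.084746: log2(p) = -3.560715, -p*log2(p) = 0.301756
  p = 5/59 = 0.084746: log2(p) = -3.560715, -p*log2(p) = 0.301756
  p = 4/59 = 0.067797: log2(p) = -3.882643, -p*log2(p) = 0.263230
H = 0.526434 + 0.502310 + 0.451785 + 0.301756 + 0.301756 + 0.263230 = 2.347271

H = 2.3473 bits/symbol


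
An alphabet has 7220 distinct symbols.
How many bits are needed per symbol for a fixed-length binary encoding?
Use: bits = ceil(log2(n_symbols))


log2(7220) = 12.8178
Bracket: 2^12 = 4096 < 7220 <= 2^13 = 8192
So ceil(log2(7220)) = 13

bits = ceil(log2(7220)) = ceil(12.8178) = 13 bits


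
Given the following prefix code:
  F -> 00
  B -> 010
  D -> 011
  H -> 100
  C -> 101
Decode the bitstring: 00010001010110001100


Decoding step by step:
Bits 00 -> F
Bits 010 -> B
Bits 00 -> F
Bits 101 -> C
Bits 011 -> D
Bits 00 -> F
Bits 011 -> D
Bits 00 -> F


Decoded message: FBFCDFDF


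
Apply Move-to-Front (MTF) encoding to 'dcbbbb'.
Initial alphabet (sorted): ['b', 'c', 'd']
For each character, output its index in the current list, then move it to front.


MTF encoding:
'd': index 2 in ['b', 'c', 'd'] -> ['d', 'b', 'c']
'c': index 2 in ['d', 'b', 'c'] -> ['c', 'd', 'b']
'b': index 2 in ['c', 'd', 'b'] -> ['b', 'c', 'd']
'b': index 0 in ['b', 'c', 'd'] -> ['b', 'c', 'd']
'b': index 0 in ['b', 'c', 'd'] -> ['b', 'c', 'd']
'b': index 0 in ['b', 'c', 'd'] -> ['b', 'c', 'd']


Output: [2, 2, 2, 0, 0, 0]


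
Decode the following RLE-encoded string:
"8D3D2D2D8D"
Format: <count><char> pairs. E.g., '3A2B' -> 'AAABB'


Expanding each <count><char> pair:
  8D -> 'DDDDDDDD'
  3D -> 'DDD'
  2D -> 'DD'
  2D -> 'DD'
  8D -> 'DDDDDDDD'

Decoded = DDDDDDDDDDDDDDDDDDDDDDD


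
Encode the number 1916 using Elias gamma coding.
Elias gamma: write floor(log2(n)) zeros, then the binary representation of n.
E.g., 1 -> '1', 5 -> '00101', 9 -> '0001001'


num_bits = floor(log2(1916)) + 1 = 11
leading_zeros = num_bits - 1 = 10
binary(1916) = 11101111100

Elias gamma(1916) = '0000000000' + '11101111100' = 000000000011101111100 (21 bits)


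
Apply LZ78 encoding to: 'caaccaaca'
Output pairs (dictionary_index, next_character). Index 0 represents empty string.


LZ78 encoding steps:
Dictionary: {0: ''}
Step 1: w='' (idx 0), next='c' -> output (0, 'c'), add 'c' as idx 1
Step 2: w='' (idx 0), next='a' -> output (0, 'a'), add 'a' as idx 2
Step 3: w='a' (idx 2), next='c' -> output (2, 'c'), add 'ac' as idx 3
Step 4: w='c' (idx 1), next='a' -> output (1, 'a'), add 'ca' as idx 4
Step 5: w='ac' (idx 3), next='a' -> output (3, 'a'), add 'aca' as idx 5


Encoded: [(0, 'c'), (0, 'a'), (2, 'c'), (1, 'a'), (3, 'a')]


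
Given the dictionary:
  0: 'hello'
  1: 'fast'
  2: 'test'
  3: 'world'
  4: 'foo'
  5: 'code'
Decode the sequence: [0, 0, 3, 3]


Look up each index in the dictionary:
  0 -> 'hello'
  0 -> 'hello'
  3 -> 'world'
  3 -> 'world'

Decoded: "hello hello world world"


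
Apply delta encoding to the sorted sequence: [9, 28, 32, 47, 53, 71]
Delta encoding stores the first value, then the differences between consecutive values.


First value: 9
Deltas:
  28 - 9 = 19
  32 - 28 = 4
  47 - 32 = 15
  53 - 47 = 6
  71 - 53 = 18


Delta encoded: [9, 19, 4, 15, 6, 18]


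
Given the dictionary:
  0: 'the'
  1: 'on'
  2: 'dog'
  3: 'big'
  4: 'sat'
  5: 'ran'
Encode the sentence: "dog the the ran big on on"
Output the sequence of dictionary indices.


Look up each word in the dictionary:
  'dog' -> 2
  'the' -> 0
  'the' -> 0
  'ran' -> 5
  'big' -> 3
  'on' -> 1
  'on' -> 1

Encoded: [2, 0, 0, 5, 3, 1, 1]


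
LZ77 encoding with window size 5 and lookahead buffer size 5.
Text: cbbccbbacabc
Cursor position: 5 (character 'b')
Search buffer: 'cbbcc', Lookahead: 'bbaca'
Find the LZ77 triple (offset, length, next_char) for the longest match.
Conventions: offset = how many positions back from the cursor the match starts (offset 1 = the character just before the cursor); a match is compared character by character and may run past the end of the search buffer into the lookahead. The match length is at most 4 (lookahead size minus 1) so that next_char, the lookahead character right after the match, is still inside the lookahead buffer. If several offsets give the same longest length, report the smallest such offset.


Try each offset into the search buffer:
  offset=1 (pos 4, char 'c'): match length 0
  offset=2 (pos 3, char 'c'): match length 0
  offset=3 (pos 2, char 'b'): match length 1
  offset=4 (pos 1, char 'b'): match length 2
  offset=5 (pos 0, char 'c'): match length 0
Longest match has length 2 at offset 4.
next_char = character at position 5 + 2 = 7 -> 'a'

Best match: offset=4, length=2 (matching 'bb' starting at position 1)
LZ77 triple: (4, 2, 'a')


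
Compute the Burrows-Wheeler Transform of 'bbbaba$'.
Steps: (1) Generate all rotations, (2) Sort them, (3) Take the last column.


Rotations (sorted):
  0: $bbbaba -> last char: a
  1: a$bbbab -> last char: b
  2: aba$bbb -> last char: b
  3: ba$bbba -> last char: a
  4: baba$bb -> last char: b
  5: bbaba$b -> last char: b
  6: bbbaba$ -> last char: $


BWT = abbabb$


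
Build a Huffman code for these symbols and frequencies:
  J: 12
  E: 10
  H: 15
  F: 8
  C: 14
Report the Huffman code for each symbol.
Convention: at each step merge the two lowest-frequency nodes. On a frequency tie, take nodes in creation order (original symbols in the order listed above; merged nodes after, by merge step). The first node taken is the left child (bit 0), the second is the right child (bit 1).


Huffman tree construction:
Step 1: Merge F(8) + E(10) = 18
Step 2: Merge J(12) + C(14) = 26
Step 3: Merge H(15) + (F+E)(18) = 33
Step 4: Merge (J+C)(26) + (H+(F+E))(33) = 59
Read each symbol's code off the tree from the root (left child = 0, right child = 1).

Codes:
  J: 00 (length 2)
  E: 111 (length 3)
  H: 10 (length 2)
  F: 110 (length 3)
  C: 01 (length 2)
Average code length: 136/59 = 2.3051 bits/symbol


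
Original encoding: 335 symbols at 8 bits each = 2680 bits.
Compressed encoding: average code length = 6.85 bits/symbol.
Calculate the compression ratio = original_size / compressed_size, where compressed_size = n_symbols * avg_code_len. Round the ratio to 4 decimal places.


original_size = n_symbols * orig_bits = 335 * 8 = 2680 bits
compressed_size = n_symbols * avg_code_len = 335 * 6.85 = 2294.75 bits
ratio = original_size / compressed_size = 2680 / 2294.75 = 1.1679

Compression ratio = 1.1679


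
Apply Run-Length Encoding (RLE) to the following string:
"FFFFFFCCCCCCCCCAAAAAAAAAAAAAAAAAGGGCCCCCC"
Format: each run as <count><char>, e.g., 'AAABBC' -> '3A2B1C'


Scanning runs left to right:
  i=0: run of 'F' x 6 -> '6F'
  i=6: run of 'C' x 9 -> '9C'
  i=15: run of 'A' x 17 -> '17A'
  i=32: run of 'G' x 3 -> '3G'
  i=35: run of 'C' x 6 -> '6C'

RLE = 6F9C17A3G6C


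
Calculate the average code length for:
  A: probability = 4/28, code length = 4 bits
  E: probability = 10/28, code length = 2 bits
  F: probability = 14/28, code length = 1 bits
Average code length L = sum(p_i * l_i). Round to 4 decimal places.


Weighted contributions p_i * l_i:
  A: (4/28) * 4 = 16/28
  E: (10/28) * 2 = 20/28
  F: (14/28) * 1 = 14/28
Sum = (16 + 20 + 14)/28 = 50/28

L = 50/28 = 1.7857 bits/symbol


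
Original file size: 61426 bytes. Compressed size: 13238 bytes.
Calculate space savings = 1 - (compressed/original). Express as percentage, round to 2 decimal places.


ratio = compressed/original = 13238/61426 = 0.215511
savings = 1 - ratio = 1 - 0.215511 = 0.784489
as a percentage: 0.784489 * 100 = 78.45%

Space savings = 1 - 13238/61426 = 78.45%


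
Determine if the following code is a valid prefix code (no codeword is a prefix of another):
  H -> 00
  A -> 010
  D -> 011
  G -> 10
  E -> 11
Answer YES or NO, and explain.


Checking each pair (does one codeword prefix another?):
  H='00' vs A='010': no prefix
  H='00' vs D='011': no prefix
  H='00' vs G='10': no prefix
  H='00' vs E='11': no prefix
  A='010' vs H='00': no prefix
  A='010' vs D='011': no prefix
  A='010' vs G='10': no prefix
  A='010' vs E='11': no prefix
  D='011' vs H='00': no prefix
  D='011' vs A='010': no prefix
  D='011' vs G='10': no prefix
  D='011' vs E='11': no prefix
  G='10' vs H='00': no prefix
  G='10' vs A='010': no prefix
  G='10' vs D='011': no prefix
  G='10' vs E='11': no prefix
  E='11' vs H='00': no prefix
  E='11' vs A='010': no prefix
  E='11' vs D='011': no prefix
  E='11' vs G='10': no prefix
No violation found over all pairs.

YES -- this is a valid prefix code. No codeword is a prefix of any other codeword.


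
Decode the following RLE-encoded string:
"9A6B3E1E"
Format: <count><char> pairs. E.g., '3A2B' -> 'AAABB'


Expanding each <count><char> pair:
  9A -> 'AAAAAAAAA'
  6B -> 'BBBBBB'
  3E -> 'EEE'
  1E -> 'E'

Decoded = AAAAAAAAABBBBBBEEEE


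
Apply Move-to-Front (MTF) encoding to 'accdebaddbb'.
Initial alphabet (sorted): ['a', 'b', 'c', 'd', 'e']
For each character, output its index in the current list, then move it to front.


MTF encoding:
'a': index 0 in ['a', 'b', 'c', 'd', 'e'] -> ['a', 'b', 'c', 'd', 'e']
'c': index 2 in ['a', 'b', 'c', 'd', 'e'] -> ['c', 'a', 'b', 'd', 'e']
'c': index 0 in ['c', 'a', 'b', 'd', 'e'] -> ['c', 'a', 'b', 'd', 'e']
'd': index 3 in ['c', 'a', 'b', 'd', 'e'] -> ['d', 'c', 'a', 'b', 'e']
'e': index 4 in ['d', 'c', 'a', 'b', 'e'] -> ['e', 'd', 'c', 'a', 'b']
'b': index 4 in ['e', 'd', 'c', 'a', 'b'] -> ['b', 'e', 'd', 'c', 'a']
'a': index 4 in ['b', 'e', 'd', 'c', 'a'] -> ['a', 'b', 'e', 'd', 'c']
'd': index 3 in ['a', 'b', 'e', 'd', 'c'] -> ['d', 'a', 'b', 'e', 'c']
'd': index 0 in ['d', 'a', 'b', 'e', 'c'] -> ['d', 'a', 'b', 'e', 'c']
'b': index 2 in ['d', 'a', 'b', 'e', 'c'] -> ['b', 'd', 'a', 'e', 'c']
'b': index 0 in ['b', 'd', 'a', 'e', 'c'] -> ['b', 'd', 'a', 'e', 'c']


Output: [0, 2, 0, 3, 4, 4, 4, 3, 0, 2, 0]


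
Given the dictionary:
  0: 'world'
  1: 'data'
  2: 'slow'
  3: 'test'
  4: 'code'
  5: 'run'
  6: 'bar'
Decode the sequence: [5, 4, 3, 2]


Look up each index in the dictionary:
  5 -> 'run'
  4 -> 'code'
  3 -> 'test'
  2 -> 'slow'

Decoded: "run code test slow"


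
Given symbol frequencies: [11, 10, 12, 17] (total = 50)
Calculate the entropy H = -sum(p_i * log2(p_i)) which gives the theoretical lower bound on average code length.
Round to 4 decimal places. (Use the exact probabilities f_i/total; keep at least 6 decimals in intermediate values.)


Per-symbol terms -p_i * log2(p_i) with p_i = f_i/50:
  p = 11/50 = 0.220000: log2(p) = -2.184425, -p*log2(p) = 0.480573
  p = 10/50 = 0.200000: log2(p) = -2.321928, -p*log2(p) = 0.464386
  p = 12/50 = 0.240000: log2(p) = -2.058894, -p*log2(p) = 0.494134
  p = 17/50 = 0.340000: log2(p) = -1.556393, -p*log2(p) = 0.529174
H = 0.480573 + 0.464386 + 0.494134 + 0.529174 = 1.968267

H = 1.9683 bits/symbol


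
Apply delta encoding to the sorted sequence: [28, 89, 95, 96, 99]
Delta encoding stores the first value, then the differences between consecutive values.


First value: 28
Deltas:
  89 - 28 = 61
  95 - 89 = 6
  96 - 95 = 1
  99 - 96 = 3


Delta encoded: [28, 61, 6, 1, 3]


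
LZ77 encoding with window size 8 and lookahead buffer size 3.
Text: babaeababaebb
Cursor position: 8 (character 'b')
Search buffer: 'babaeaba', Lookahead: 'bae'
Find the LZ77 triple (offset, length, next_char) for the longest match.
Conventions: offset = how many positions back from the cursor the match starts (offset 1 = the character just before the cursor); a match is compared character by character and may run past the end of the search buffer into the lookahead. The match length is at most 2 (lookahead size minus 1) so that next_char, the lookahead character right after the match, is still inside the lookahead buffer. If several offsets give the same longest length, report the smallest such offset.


Try each offset into the search buffer:
  offset=1 (pos 7, char 'a'): match length 0
  offset=2 (pos 6, char 'b'): match length 2
  offset=3 (pos 5, char 'a'): match length 0
  offset=4 (pos 4, char 'e'): match length 0
  offset=5 (pos 3, char 'a'): match length 0
  offset=6 (pos 2, char 'b'): match length 2
  offset=7 (pos 1, char 'a'): match length 0
  offset=8 (pos 0, char 'b'): match length 2
Longest match has length 2, found at offsets 2, 6, 8; take the smallest, offset 2.
next_char = character at position 8 + 2 = 10 -> 'e'

Best match: offset=2, length=2 (matching 'ba' starting at position 6)
LZ77 triple: (2, 2, 'e')


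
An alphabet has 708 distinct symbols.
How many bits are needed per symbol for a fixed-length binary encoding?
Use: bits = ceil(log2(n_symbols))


log2(708) = 9.4676
Bracket: 2^9 = 512 < 708 <= 2^10 = 1024
So ceil(log2(708)) = 10

bits = ceil(log2(708)) = ceil(9.4676) = 10 bits


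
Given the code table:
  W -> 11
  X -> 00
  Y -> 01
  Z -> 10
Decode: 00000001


Decoding:
00 -> X
00 -> X
00 -> X
01 -> Y


Result: XXXY


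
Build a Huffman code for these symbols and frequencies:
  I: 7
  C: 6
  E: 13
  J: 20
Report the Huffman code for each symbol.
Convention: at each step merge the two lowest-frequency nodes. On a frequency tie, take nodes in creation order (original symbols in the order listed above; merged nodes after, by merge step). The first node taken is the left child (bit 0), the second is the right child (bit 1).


Huffman tree construction:
Step 1: Merge C(6) + I(7) = 13
Step 2: Merge E(13) + (C+I)(13) = 26
Step 3: Merge J(20) + (E+(C+I))(26) = 46
Read each symbol's code off the tree from the root (left child = 0, right child = 1).

Codes:
  I: 111 (length 3)
  C: 110 (length 3)
  E: 10 (length 2)
  J: 0 (length 1)
Average code length: 85/46 = 1.8478 bits/symbol


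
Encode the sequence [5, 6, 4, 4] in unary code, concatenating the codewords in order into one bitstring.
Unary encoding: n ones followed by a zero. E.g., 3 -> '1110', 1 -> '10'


Encode each number as n ones followed by a terminating 0:
  5 -> 111110 (6 bits)
  6 -> 1111110 (7 bits)
  4 -> 11110 (5 bits)
  4 -> 11110 (5 bits)
Total length = 6 + 7 + 5 + 5 = 23 bits.

Unary([5, 6, 4, 4]) = 11111011111101111011110 (23 bits)


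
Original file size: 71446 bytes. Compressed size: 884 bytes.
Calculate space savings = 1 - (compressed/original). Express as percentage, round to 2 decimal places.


ratio = compressed/original = 884/71446 = 0.012373
savings = 1 - ratio = 1 - 0.012373 = 0.987627
as a percentage: 0.987627 * 100 = 98.76%

Space savings = 1 - 884/71446 = 98.76%


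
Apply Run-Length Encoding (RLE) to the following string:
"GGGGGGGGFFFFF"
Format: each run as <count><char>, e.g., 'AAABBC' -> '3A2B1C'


Scanning runs left to right:
  i=0: run of 'G' x 8 -> '8G'
  i=8: run of 'F' x 5 -> '5F'

RLE = 8G5F


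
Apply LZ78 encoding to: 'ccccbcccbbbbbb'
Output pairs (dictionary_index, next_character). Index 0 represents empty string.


LZ78 encoding steps:
Dictionary: {0: ''}
Step 1: w='' (idx 0), next='c' -> output (0, 'c'), add 'c' as idx 1
Step 2: w='c' (idx 1), next='c' -> output (1, 'c'), add 'cc' as idx 2
Step 3: w='c' (idx 1), next='b' -> output (1, 'b'), add 'cb' as idx 3
Step 4: w='cc' (idx 2), next='c' -> output (2, 'c'), add 'ccc' as idx 4
Step 5: w='' (idx 0), next='b' -> output (0, 'b'), add 'b' as idx 5
Step 6: w='b' (idx 5), next='b' -> output (5, 'b'), add 'bb' as idx 6
Step 7: w='bb' (idx 6), next='b' -> output (6, 'b'), add 'bbb' as idx 7


Encoded: [(0, 'c'), (1, 'c'), (1, 'b'), (2, 'c'), (0, 'b'), (5, 'b'), (6, 'b')]


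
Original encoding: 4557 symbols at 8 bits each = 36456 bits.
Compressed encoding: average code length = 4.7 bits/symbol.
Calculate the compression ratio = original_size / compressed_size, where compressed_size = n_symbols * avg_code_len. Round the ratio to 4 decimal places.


original_size = n_symbols * orig_bits = 4557 * 8 = 36456 bits
compressed_size = n_symbols * avg_code_len = 4557 * 4.7 = 21417.9 bits
ratio = original_size / compressed_size = 36456 / 21417.9 = 1.7021

Compression ratio = 1.7021


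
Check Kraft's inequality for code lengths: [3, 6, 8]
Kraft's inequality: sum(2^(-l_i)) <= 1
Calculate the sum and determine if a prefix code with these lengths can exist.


Sum = 2^(-3) + 2^(-6) + 2^(-8)
    = 0.125 + 0.015625 + 0.00390625
    = 37/256 = 0.14453125
Since 0.14453125 <= 1, Kraft's inequality IS satisfied.
A prefix code with these lengths CAN exist.

Kraft sum = 0.14453125. Satisfied.


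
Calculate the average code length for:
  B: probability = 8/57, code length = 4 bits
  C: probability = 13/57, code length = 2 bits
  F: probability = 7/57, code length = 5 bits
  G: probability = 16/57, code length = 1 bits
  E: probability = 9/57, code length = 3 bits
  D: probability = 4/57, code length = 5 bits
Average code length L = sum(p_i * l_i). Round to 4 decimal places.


Weighted contributions p_i * l_i:
  B: (8/57) * 4 = 32/57
  C: (13/57) * 2 = 26/57
  F: (7/57) * 5 = 35/57
  G: (16/57) * 1 = 16/57
  E: (9/57) * 3 = 27/57
  D: (4/57) * 5 = 20/57
Sum = (32 + 26 + 35 + 16 + 27 + 20)/57 = 156/57

L = 156/57 = 2.7368 bits/symbol


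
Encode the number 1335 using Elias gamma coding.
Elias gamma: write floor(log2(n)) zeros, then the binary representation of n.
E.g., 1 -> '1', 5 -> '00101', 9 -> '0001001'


num_bits = floor(log2(1335)) + 1 = 11
leading_zeros = num_bits - 1 = 10
binary(1335) = 10100110111

Elias gamma(1335) = '0000000000' + '10100110111' = 000000000010100110111 (21 bits)


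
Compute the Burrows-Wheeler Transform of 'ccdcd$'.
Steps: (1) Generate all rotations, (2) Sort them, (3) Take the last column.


Rotations (sorted):
  0: $ccdcd -> last char: d
  1: ccdcd$ -> last char: $
  2: cd$ccd -> last char: d
  3: cdcd$c -> last char: c
  4: d$ccdc -> last char: c
  5: dcd$cc -> last char: c


BWT = d$dccc


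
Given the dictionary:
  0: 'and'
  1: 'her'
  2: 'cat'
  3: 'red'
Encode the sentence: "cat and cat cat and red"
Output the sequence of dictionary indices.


Look up each word in the dictionary:
  'cat' -> 2
  'and' -> 0
  'cat' -> 2
  'cat' -> 2
  'and' -> 0
  'red' -> 3

Encoded: [2, 0, 2, 2, 0, 3]


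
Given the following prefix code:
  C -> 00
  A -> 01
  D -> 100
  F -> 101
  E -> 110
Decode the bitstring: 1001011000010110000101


Decoding step by step:
Bits 100 -> D
Bits 101 -> F
Bits 100 -> D
Bits 00 -> C
Bits 101 -> F
Bits 100 -> D
Bits 00 -> C
Bits 101 -> F


Decoded message: DFDCFDCF


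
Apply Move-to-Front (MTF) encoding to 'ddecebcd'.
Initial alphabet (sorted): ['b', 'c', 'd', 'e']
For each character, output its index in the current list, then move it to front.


MTF encoding:
'd': index 2 in ['b', 'c', 'd', 'e'] -> ['d', 'b', 'c', 'e']
'd': index 0 in ['d', 'b', 'c', 'e'] -> ['d', 'b', 'c', 'e']
'e': index 3 in ['d', 'b', 'c', 'e'] -> ['e', 'd', 'b', 'c']
'c': index 3 in ['e', 'd', 'b', 'c'] -> ['c', 'e', 'd', 'b']
'e': index 1 in ['c', 'e', 'd', 'b'] -> ['e', 'c', 'd', 'b']
'b': index 3 in ['e', 'c', 'd', 'b'] -> ['b', 'e', 'c', 'd']
'c': index 2 in ['b', 'e', 'c', 'd'] -> ['c', 'b', 'e', 'd']
'd': index 3 in ['c', 'b', 'e', 'd'] -> ['d', 'c', 'b', 'e']


Output: [2, 0, 3, 3, 1, 3, 2, 3]


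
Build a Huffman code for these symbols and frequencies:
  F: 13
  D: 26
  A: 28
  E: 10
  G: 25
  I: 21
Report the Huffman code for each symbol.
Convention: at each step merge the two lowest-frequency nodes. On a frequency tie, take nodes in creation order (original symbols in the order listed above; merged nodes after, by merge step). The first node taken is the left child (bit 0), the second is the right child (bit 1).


Huffman tree construction:
Step 1: Merge E(10) + F(13) = 23
Step 2: Merge I(21) + (E+F)(23) = 44
Step 3: Merge G(25) + D(26) = 51
Step 4: Merge A(28) + (I+(E+F))(44) = 72
Step 5: Merge (G+D)(51) + (A+(I+(E+F)))(72) = 123
Read each symbol's code off the tree from the root (left child = 0, right child = 1).

Codes:
  F: 1111 (length 4)
  D: 01 (length 2)
  A: 10 (length 2)
  E: 1110 (length 4)
  G: 00 (length 2)
  I: 110 (length 3)
Average code length: 313/123 = 2.5447 bits/symbol


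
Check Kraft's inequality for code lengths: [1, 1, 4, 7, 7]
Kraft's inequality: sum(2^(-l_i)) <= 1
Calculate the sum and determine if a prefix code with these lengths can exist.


Sum = 2^(-1) + 2^(-1) + 2^(-4) + 2^(-7) + 2^(-7)
    = 0.5 + 0.5 + 0.0625 + 0.0078125 + 0.0078125
    = 138/128 = 1.078125
Since 1.078125 > 1, Kraft's inequality is NOT satisfied.
A prefix code with these lengths CANNOT exist.

Kraft sum = 1.078125. Not satisfied.


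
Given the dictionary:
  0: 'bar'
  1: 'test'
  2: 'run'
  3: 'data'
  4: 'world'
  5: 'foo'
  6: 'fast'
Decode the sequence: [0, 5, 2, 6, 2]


Look up each index in the dictionary:
  0 -> 'bar'
  5 -> 'foo'
  2 -> 'run'
  6 -> 'fast'
  2 -> 'run'

Decoded: "bar foo run fast run"


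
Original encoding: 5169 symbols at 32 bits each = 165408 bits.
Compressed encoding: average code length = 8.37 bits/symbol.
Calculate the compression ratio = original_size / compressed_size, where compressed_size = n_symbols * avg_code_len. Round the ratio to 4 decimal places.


original_size = n_symbols * orig_bits = 5169 * 32 = 165408 bits
compressed_size = n_symbols * avg_code_len = 5169 * 8.37 = 43264.53 bits
ratio = original_size / compressed_size = 165408 / 43264.53 = 3.8232

Compression ratio = 3.8232


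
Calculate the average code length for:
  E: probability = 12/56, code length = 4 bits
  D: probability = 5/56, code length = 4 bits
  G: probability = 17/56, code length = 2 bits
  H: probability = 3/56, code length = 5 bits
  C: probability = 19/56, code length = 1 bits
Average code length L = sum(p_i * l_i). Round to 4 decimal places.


Weighted contributions p_i * l_i:
  E: (12/56) * 4 = 48/56
  D: (5/56) * 4 = 20/56
  G: (17/56) * 2 = 34/56
  H: (3/56) * 5 = 15/56
  C: (19/56) * 1 = 19/56
Sum = (48 + 20 + 34 + 15 + 19)/56 = 136/56

L = 136/56 = 2.4286 bits/symbol


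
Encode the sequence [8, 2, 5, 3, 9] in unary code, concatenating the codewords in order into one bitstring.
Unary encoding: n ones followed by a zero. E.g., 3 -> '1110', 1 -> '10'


Encode each number as n ones followed by a terminating 0:
  8 -> 111111110 (9 bits)
  2 -> 110 (3 bits)
  5 -> 111110 (6 bits)
  3 -> 1110 (4 bits)
  9 -> 1111111110 (10 bits)
Total length = 9 + 3 + 6 + 4 + 10 = 32 bits.

Unary([8, 2, 5, 3, 9]) = 11111111011011111011101111111110 (32 bits)


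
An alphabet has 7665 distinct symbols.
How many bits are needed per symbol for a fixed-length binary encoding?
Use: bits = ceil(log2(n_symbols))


log2(7665) = 12.9041
Bracket: 2^12 = 4096 < 7665 <= 2^13 = 8192
So ceil(log2(7665)) = 13

bits = ceil(log2(7665)) = ceil(12.9041) = 13 bits


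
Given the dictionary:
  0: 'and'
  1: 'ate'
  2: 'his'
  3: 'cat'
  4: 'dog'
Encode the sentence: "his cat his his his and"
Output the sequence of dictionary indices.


Look up each word in the dictionary:
  'his' -> 2
  'cat' -> 3
  'his' -> 2
  'his' -> 2
  'his' -> 2
  'and' -> 0

Encoded: [2, 3, 2, 2, 2, 0]


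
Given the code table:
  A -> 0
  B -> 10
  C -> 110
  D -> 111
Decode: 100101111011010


Decoding:
10 -> B
0 -> A
10 -> B
111 -> D
10 -> B
110 -> C
10 -> B


Result: BABDBCB


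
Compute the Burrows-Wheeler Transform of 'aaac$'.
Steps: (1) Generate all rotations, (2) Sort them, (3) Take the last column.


Rotations (sorted):
  0: $aaac -> last char: c
  1: aaac$ -> last char: $
  2: aac$a -> last char: a
  3: ac$aa -> last char: a
  4: c$aaa -> last char: a


BWT = c$aaa


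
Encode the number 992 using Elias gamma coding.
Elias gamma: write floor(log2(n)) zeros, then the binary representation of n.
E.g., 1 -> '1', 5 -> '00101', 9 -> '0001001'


num_bits = floor(log2(992)) + 1 = 10
leading_zeros = num_bits - 1 = 9
binary(992) = 1111100000

Elias gamma(992) = '000000000' + '1111100000' = 0000000001111100000 (19 bits)


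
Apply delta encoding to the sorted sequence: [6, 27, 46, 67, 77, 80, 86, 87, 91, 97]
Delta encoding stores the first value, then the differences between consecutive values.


First value: 6
Deltas:
  27 - 6 = 21
  46 - 27 = 19
  67 - 46 = 21
  77 - 67 = 10
  80 - 77 = 3
  86 - 80 = 6
  87 - 86 = 1
  91 - 87 = 4
  97 - 91 = 6


Delta encoded: [6, 21, 19, 21, 10, 3, 6, 1, 4, 6]


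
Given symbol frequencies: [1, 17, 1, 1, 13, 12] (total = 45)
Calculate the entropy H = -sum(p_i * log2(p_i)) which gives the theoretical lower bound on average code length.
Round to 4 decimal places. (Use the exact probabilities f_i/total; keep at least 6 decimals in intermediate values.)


Per-symbol terms -p_i * log2(p_i) with p_i = f_i/45:
  p = 1/45 = 0.022222: log2(p) = -5.491853, -p*log2(p) = 0.122041
  p = 17/45 = 0.377778: log2(p) = -1.404390, -p*log2(p) = 0.530547
  p = 1/45 = 0.022222: log2(p) = -5.491853, -p*log2(p) = 0.122041
  p = 1/45 = 0.022222: log2(p) = -5.491853, -p*log2(p) = 0.122041
  p = 13/45 = 0.288889: log2(p) = -1.791413, -p*log2(p) = 0.517519
  p = 12/45 = 0.266667: log2(p) = -1.906891, -p*log2(p) = 0.508504
H = 0.122041 + 0.530547 + 0.122041 + 0.122041 + 0.517519 + 0.508504 = 1.922693

H = 1.9227 bits/symbol


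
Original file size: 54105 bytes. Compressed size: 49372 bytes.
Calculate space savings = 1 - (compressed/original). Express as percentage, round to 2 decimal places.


ratio = compressed/original = 49372/54105 = 0.912522
savings = 1 - ratio = 1 - 0.912522 = 0.087478
as a percentage: 0.087478 * 100 = 8.75%

Space savings = 1 - 49372/54105 = 8.75%


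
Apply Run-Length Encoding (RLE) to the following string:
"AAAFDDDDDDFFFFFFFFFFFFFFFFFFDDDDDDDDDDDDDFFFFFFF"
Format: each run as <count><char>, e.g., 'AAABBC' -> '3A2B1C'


Scanning runs left to right:
  i=0: run of 'A' x 3 -> '3A'
  i=3: run of 'F' x 1 -> '1F'
  i=4: run of 'D' x 6 -> '6D'
  i=10: run of 'F' x 18 -> '18F'
  i=28: run of 'D' x 13 -> '13D'
  i=41: run of 'F' x 7 -> '7F'

RLE = 3A1F6D18F13D7F


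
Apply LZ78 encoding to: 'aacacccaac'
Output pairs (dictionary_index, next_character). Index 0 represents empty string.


LZ78 encoding steps:
Dictionary: {0: ''}
Step 1: w='' (idx 0), next='a' -> output (0, 'a'), add 'a' as idx 1
Step 2: w='a' (idx 1), next='c' -> output (1, 'c'), add 'ac' as idx 2
Step 3: w='ac' (idx 2), next='c' -> output (2, 'c'), add 'acc' as idx 3
Step 4: w='' (idx 0), next='c' -> output (0, 'c'), add 'c' as idx 4
Step 5: w='a' (idx 1), next='a' -> output (1, 'a'), add 'aa' as idx 5
Step 6: w='c' (idx 4), end of input -> output (4, '')


Encoded: [(0, 'a'), (1, 'c'), (2, 'c'), (0, 'c'), (1, 'a'), (4, '')]


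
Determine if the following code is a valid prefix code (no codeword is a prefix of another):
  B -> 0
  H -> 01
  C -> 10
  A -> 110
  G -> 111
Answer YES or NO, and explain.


Checking each pair (does one codeword prefix another?):
  B='0' vs H='01': prefix -- VIOLATION

NO -- this is NOT a valid prefix code. B (0) is a prefix of H (01).


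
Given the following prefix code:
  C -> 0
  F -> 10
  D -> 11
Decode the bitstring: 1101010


Decoding step by step:
Bits 11 -> D
Bits 0 -> C
Bits 10 -> F
Bits 10 -> F


Decoded message: DCFF


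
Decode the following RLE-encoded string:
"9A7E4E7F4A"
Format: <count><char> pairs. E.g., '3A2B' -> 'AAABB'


Expanding each <count><char> pair:
  9A -> 'AAAAAAAAA'
  7E -> 'EEEEEEE'
  4E -> 'EEEE'
  7F -> 'FFFFFFF'
  4A -> 'AAAA'

Decoded = AAAAAAAAAEEEEEEEEEEEFFFFFFFAAAA


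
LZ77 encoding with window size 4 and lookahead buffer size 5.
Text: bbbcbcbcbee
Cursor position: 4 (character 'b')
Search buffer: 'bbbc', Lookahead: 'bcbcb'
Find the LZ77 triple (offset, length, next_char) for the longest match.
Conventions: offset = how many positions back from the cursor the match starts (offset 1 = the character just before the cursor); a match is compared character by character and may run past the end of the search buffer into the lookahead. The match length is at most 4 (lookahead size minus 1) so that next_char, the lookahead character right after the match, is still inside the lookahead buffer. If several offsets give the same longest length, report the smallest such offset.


Try each offset into the search buffer:
  offset=1 (pos 3, char 'c'): match length 0
  offset=2 (pos 2, char 'b'): match length 4
  offset=3 (pos 1, char 'b'): match length 1
  offset=4 (pos 0, char 'b'): match length 1
Longest match has length 4 at offset 2.
next_char = character at position 4 + 4 = 8 -> 'b'

Best match: offset=2, length=4 (matching 'bcbc' starting at position 2)
LZ77 triple: (2, 4, 'b')
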